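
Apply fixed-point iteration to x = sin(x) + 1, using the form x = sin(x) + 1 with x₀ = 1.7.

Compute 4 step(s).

Equation: x = sin(x) + 1
Fixed-point form: x = sin(x) + 1
x₀ = 1.7

x_1 = g(1.700000) = 1.991665
x_2 = g(1.991665) = 1.912734
x_3 = g(1.912734) = 1.942107
x_4 = g(1.942107) = 1.931853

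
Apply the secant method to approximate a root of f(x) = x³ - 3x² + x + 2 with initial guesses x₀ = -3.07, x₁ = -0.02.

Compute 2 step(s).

f(x) = x³ - 3x² + x + 2
x₀ = -3.07, x₁ = -0.02

Secant formula: x_{n+1} = x_n - f(x_n)(x_n - x_{n-1})/(f(x_n) - f(x_{n-1}))

Iteration 1:
  f(-3.070000) = -58.279143
  f(-0.020000) = 1.978792
  x_2 = -0.020000 - 1.978792×(-0.020000 - (-3.070000))/(1.978792 - (-58.279143))
       = -0.120158
Iteration 2:
  f(-0.020000) = 1.978792
  f(-0.120158) = 1.834793
  x_3 = -0.120158 - 1.834793×(-0.120158 - (-0.020000))/(1.834793 - 1.978792)
       = -1.396345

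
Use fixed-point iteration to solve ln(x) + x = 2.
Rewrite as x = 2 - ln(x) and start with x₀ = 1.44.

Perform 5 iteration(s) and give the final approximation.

Equation: ln(x) + x = 2
Fixed-point form: x = 2 - ln(x)
x₀ = 1.44

x_1 = g(1.440000) = 1.635357
x_2 = g(1.635357) = 1.508139
x_3 = g(1.508139) = 1.589124
x_4 = g(1.589124) = 1.536817
x_5 = g(1.536817) = 1.570286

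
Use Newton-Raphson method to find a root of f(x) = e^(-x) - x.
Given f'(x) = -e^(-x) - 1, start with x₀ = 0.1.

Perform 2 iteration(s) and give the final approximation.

f(x) = e^(-x) - x
f'(x) = -e^(-x) - 1
x₀ = 0.1

Newton-Raphson formula: x_{n+1} = x_n - f(x_n)/f'(x_n)

Iteration 1:
  f(0.100000) = 0.804837
  f'(0.100000) = -1.904837
  x_1 = 0.100000 - 0.804837/(-1.904837) = 0.522523
Iteration 2:
  f(0.522523) = 0.070500
  f'(0.522523) = -1.593023
  x_2 = 0.522523 - 0.070500/(-1.593023) = 0.566778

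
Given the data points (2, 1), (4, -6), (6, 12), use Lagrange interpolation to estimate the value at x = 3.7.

Lagrange interpolation formula:
P(x) = Σ yᵢ × Lᵢ(x)
where Lᵢ(x) = Π_{j≠i} (x - xⱼ)/(xᵢ - xⱼ)

L_0(3.7) = (3.7 - 4)/(2 - 4) × (3.7 - 6)/(2 - 6) = 0.086250
L_1(3.7) = (3.7 - 2)/(4 - 2) × (3.7 - 6)/(4 - 6) = 0.977500
L_2(3.7) = (3.7 - 2)/(6 - 2) × (3.7 - 4)/(6 - 4) = -0.063750

P(3.7) = 1×L_0(3.7) + (-6)×L_1(3.7) + 12×L_2(3.7)
P(3.7) = -6.543750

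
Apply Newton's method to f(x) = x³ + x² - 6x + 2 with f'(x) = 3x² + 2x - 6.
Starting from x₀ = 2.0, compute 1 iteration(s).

f(x) = x³ + x² - 6x + 2
f'(x) = 3x² + 2x - 6
x₀ = 2.0

Newton-Raphson formula: x_{n+1} = x_n - f(x_n)/f'(x_n)

Iteration 1:
  f(2.000000) = 2.000000
  f'(2.000000) = 10.000000
  x_1 = 2.000000 - 2.000000/10.000000 = 1.800000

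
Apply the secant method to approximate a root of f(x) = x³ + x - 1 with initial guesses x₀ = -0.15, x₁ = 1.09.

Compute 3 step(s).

f(x) = x³ + x - 1
x₀ = -0.15, x₁ = 1.09

Secant formula: x_{n+1} = x_n - f(x_n)(x_n - x_{n-1})/(f(x_n) - f(x_{n-1}))

Iteration 1:
  f(-0.150000) = -1.153375
  f(1.090000) = 1.385029
  x_2 = 1.090000 - 1.385029×(1.090000 - (-0.150000))/(1.385029 - (-1.153375))
       = 0.413419
Iteration 2:
  f(1.090000) = 1.385029
  f(0.413419) = -0.515921
  x_3 = 0.413419 - (-0.515921)×(0.413419 - 1.090000)/(-0.515921 - 1.385029)
       = 0.597044
Iteration 3:
  f(0.413419) = -0.515921
  f(0.597044) = -0.190132
  x_4 = 0.597044 - (-0.190132)×(0.597044 - 0.413419)/(-0.190132 - (-0.515921))
       = 0.704209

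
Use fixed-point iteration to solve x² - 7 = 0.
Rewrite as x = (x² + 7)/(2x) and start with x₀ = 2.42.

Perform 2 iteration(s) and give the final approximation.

Equation: x² - 7 = 0
Fixed-point form: x = (x² + 7)/(2x)
x₀ = 2.42

x_1 = g(2.420000) = 2.656281
x_2 = g(2.656281) = 2.645772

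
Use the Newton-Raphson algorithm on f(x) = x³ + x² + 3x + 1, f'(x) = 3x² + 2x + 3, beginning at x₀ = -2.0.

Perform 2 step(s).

f(x) = x³ + x² + 3x + 1
f'(x) = 3x² + 2x + 3
x₀ = -2.0

Newton-Raphson formula: x_{n+1} = x_n - f(x_n)/f'(x_n)

Iteration 1:
  f(-2.000000) = -9.000000
  f'(-2.000000) = 11.000000
  x_1 = -2.000000 - (-9.000000)/11.000000 = -1.181818
Iteration 2:
  f(-1.181818) = -2.799399
  f'(-1.181818) = 4.826446
  x_2 = -1.181818 - (-2.799399)/4.826446 = -0.601806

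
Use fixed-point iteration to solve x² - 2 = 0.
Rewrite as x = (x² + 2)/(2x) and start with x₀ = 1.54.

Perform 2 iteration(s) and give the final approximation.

Equation: x² - 2 = 0
Fixed-point form: x = (x² + 2)/(2x)
x₀ = 1.54

x_1 = g(1.540000) = 1.419351
x_2 = g(1.419351) = 1.414223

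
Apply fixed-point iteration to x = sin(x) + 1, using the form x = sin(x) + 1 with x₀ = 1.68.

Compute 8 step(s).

Equation: x = sin(x) + 1
Fixed-point form: x = sin(x) + 1
x₀ = 1.68

x_1 = g(1.680000) = 1.994043
x_2 = g(1.994043) = 1.911760
x_3 = g(1.911760) = 1.942433
x_4 = g(1.942433) = 1.931734
x_5 = g(1.931734) = 1.935566
x_6 = g(1.935566) = 1.934206
x_7 = g(1.934206) = 1.934690
x_8 = g(1.934690) = 1.934518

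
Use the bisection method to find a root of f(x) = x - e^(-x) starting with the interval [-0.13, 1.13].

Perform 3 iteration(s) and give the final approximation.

f(x) = x - e^(-x)
Initial interval: [-0.13, 1.13]

Iteration 1:
  c_1 = (-0.130000 + 1.130000)/2 = 0.500000
  f(c_1) = f(0.500000) = -0.106531
  f(a) × f(c) ≥ 0, new interval: [0.500000, 1.130000]
Iteration 2:
  c_2 = (0.500000 + 1.130000)/2 = 0.815000
  f(c_2) = f(0.815000) = 0.372361
  f(a) × f(c) < 0, new interval: [0.500000, 0.815000]
Iteration 3:
  c_3 = (0.500000 + 0.815000)/2 = 0.657500
  f(c_3) = f(0.657500) = 0.139355
  f(a) × f(c) < 0, new interval: [0.500000, 0.657500]

After 3 iteration(s), the approximation is c_3 = 0.657500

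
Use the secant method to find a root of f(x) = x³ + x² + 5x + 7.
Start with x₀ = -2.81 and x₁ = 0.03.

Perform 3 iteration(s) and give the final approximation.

f(x) = x³ + x² + 5x + 7
x₀ = -2.81, x₁ = 0.03

Secant formula: x_{n+1} = x_n - f(x_n)(x_n - x_{n-1})/(f(x_n) - f(x_{n-1}))

Iteration 1:
  f(-2.810000) = -21.341941
  f(0.030000) = 7.150927
  x_2 = 0.030000 - 7.150927×(0.030000 - (-2.810000))/(7.150927 - (-21.341941))
       = -0.682762
Iteration 2:
  f(0.030000) = 7.150927
  f(-0.682762) = 3.734075
  x_3 = -0.682762 - 3.734075×(-0.682762 - 0.030000)/(3.734075 - 7.150927)
       = -1.461697
Iteration 3:
  f(-0.682762) = 3.734075
  f(-1.461697) = -1.294930
  x_4 = -1.461697 - (-1.294930)×(-1.461697 - (-0.682762))/(-1.294930 - 3.734075)
       = -1.261127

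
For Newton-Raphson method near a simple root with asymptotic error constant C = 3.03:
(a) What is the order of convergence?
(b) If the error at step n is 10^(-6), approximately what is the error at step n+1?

(a) Newton-Raphson has quadratic (order 2) convergence near simple roots.
    This means |e_{n+1}| ≈ C|e_n|².

(b) With |e_n| = 10^(-6) and C = 3.03:
    |e_{n+1}| ≈ 3.03 × (10^(-6))² = 3.03 × 10^(-12)

(a) 2 (quadratic); (b) |e_{n+1}| ≈ 3.030e-12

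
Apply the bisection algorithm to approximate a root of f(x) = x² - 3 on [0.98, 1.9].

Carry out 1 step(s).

f(x) = x² - 3
Initial interval: [0.98, 1.9]

Iteration 1:
  c_1 = (0.980000 + 1.900000)/2 = 1.440000
  f(c_1) = f(1.440000) = -0.926400
  f(a) × f(c) ≥ 0, new interval: [1.440000, 1.900000]

After 1 iteration(s), the approximation is c_1 = 1.440000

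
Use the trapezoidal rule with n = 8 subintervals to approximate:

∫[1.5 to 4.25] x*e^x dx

f(x) = x*e^x
a = 1.5, b = 4.25, n = 8
h = (b - a)/n = 0.343750

Trapezoidal rule: (h/2)[f(x₀) + 2f(x₁) + 2f(x₂) + ... + f(xₙ)]

x_0 = 1.5000, f(x_0) = 6.722534, coefficient = 1
x_1 = 1.8438, f(x_1) = 11.652859, coefficient = 2
x_2 = 2.1875, f(x_2) = 19.496975, coefficient = 2
x_3 = 2.5312, f(x_3) = 31.815807, coefficient = 2
x_4 = 2.8750, f(x_4) = 50.960594, coefficient = 2
x_5 = 3.2188, f(x_5) = 80.458626, coefficient = 2
x_6 = 3.5625, f(x_6) = 125.582454, coefficient = 2
x_7 = 3.9062, f(x_7) = 194.188208, coefficient = 2
x_8 = 4.2500, f(x_8) = 297.948002, coefficient = 1

I ≈ (0.343750/2) × 1332.981583 = 229.106210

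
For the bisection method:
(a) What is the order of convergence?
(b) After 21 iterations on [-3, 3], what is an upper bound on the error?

(a) Bisection has linear (order 1) convergence; the error is halved each step.

(b) Error bound = (b-a)/2^n = (3 - (-3))/2^{21}
    = 6/2^{21}

(a) 1 (linear); (b) error ≤ 2.86e-06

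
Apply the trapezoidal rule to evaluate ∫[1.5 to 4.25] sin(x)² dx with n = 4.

f(x) = sin(x)²
a = 1.5, b = 4.25, n = 4
h = (b - a)/n = 0.687500

Trapezoidal rule: (h/2)[f(x₀) + 2f(x₁) + 2f(x₂) + ... + f(xₙ)]

x_0 = 1.5000, f(x_0) = 0.994996, coefficient = 1
x_1 = 2.1875, f(x_1) = 0.665512, coefficient = 2
x_2 = 2.8750, f(x_2) = 0.069404, coefficient = 2
x_3 = 3.5625, f(x_3) = 0.166945, coefficient = 2
x_4 = 4.2500, f(x_4) = 0.801006, coefficient = 1

I ≈ (0.687500/2) × 3.599724 = 1.237405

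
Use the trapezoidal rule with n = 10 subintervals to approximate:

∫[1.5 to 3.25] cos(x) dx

f(x) = cos(x)
a = 1.5, b = 3.25, n = 10
h = (b - a)/n = 0.175000

Trapezoidal rule: (h/2)[f(x₀) + 2f(x₁) + 2f(x₂) + ... + f(xₙ)]

x_0 = 1.5000, f(x_0) = 0.070737, coefficient = 1
x_1 = 1.6750, f(x_1) = -0.104015, coefficient = 2
x_2 = 1.8500, f(x_2) = -0.275590, coefficient = 2
x_3 = 2.0250, f(x_3) = -0.438747, coefficient = 2
x_4 = 2.2000, f(x_4) = -0.588501, coefficient = 2
x_5 = 2.3750, f(x_5) = -0.720278, coefficient = 2
x_6 = 2.5500, f(x_6) = -0.830054, coefficient = 2
x_7 = 2.7250, f(x_7) = -0.914473, coefficient = 2
x_8 = 2.9000, f(x_8) = -0.970958, coefficient = 2
x_9 = 3.0750, f(x_9) = -0.997784, coefficient = 2
x_10 = 3.2500, f(x_10) = -0.994130, coefficient = 1

I ≈ (0.175000/2) × -12.604193 = -1.102867
Exact value: -1.105690
Error: 0.002823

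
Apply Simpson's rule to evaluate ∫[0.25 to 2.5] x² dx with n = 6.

f(x) = x²
a = 0.25, b = 2.5, n = 6
h = (b - a)/n = 0.375000

Simpson's rule: (h/3)[f(x₀) + 4f(x₁) + 2f(x₂) + ... + f(xₙ)]

x_0 = 0.2500, f(x_0) = 0.062500, coefficient = 1
x_1 = 0.6250, f(x_1) = 0.390625, coefficient = 4
x_2 = 1.0000, f(x_2) = 1.000000, coefficient = 2
x_3 = 1.3750, f(x_3) = 1.890625, coefficient = 4
x_4 = 1.7500, f(x_4) = 3.062500, coefficient = 2
x_5 = 2.1250, f(x_5) = 4.515625, coefficient = 4
x_6 = 2.5000, f(x_6) = 6.250000, coefficient = 1

I ≈ (0.375000/3) × 41.625000 = 5.203125
Exact value: 5.203125
Error: 0.000000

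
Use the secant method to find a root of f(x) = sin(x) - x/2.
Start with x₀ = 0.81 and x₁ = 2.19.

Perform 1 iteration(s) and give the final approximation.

f(x) = sin(x) - x/2
x₀ = 0.81, x₁ = 2.19

Secant formula: x_{n+1} = x_n - f(x_n)(x_n - x_{n-1})/(f(x_n) - f(x_{n-1}))

Iteration 1:
  f(0.810000) = 0.319287
  f(2.190000) = -0.280659
  x_2 = 2.190000 - (-0.280659)×(2.190000 - 0.810000)/(-0.280659 - 0.319287)
       = 1.544426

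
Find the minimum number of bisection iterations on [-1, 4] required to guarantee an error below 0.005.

We need (b-a)/2^n ≤ 0.005
(4 - (-1))/2^n ≤ 0.005
5/2^n ≤ 0.005
2^n ≥ 1000
n ≥ log₂(1000) = 9.97
n ≥ 10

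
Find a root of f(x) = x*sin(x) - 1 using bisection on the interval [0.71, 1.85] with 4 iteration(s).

f(x) = x*sin(x) - 1
Initial interval: [0.71, 1.85]

Iteration 1:
  c_1 = (0.710000 + 1.850000)/2 = 1.280000
  f(c_1) = f(1.280000) = 0.226260
  f(a) × f(c) < 0, new interval: [0.710000, 1.280000]
Iteration 2:
  c_2 = (0.710000 + 1.280000)/2 = 0.995000
  f(c_2) = f(0.995000) = -0.165435
  f(a) × f(c) ≥ 0, new interval: [0.995000, 1.280000]
Iteration 3:
  c_3 = (0.995000 + 1.280000)/2 = 1.137500
  f(c_3) = f(1.137500) = 0.032380
  f(a) × f(c) < 0, new interval: [0.995000, 1.137500]
Iteration 4:
  c_4 = (0.995000 + 1.137500)/2 = 1.066250
  f(c_4) = f(1.066250) = -0.066611
  f(a) × f(c) ≥ 0, new interval: [1.066250, 1.137500]

After 4 iteration(s), the approximation is c_4 = 1.066250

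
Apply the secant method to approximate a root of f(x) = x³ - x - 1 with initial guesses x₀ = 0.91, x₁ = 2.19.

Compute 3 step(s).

f(x) = x³ - x - 1
x₀ = 0.91, x₁ = 2.19

Secant formula: x_{n+1} = x_n - f(x_n)(x_n - x_{n-1})/(f(x_n) - f(x_{n-1}))

Iteration 1:
  f(0.910000) = -1.156429
  f(2.190000) = 7.313459
  x_2 = 2.190000 - 7.313459×(2.190000 - 0.910000)/(7.313459 - (-1.156429))
       = 1.084764
Iteration 2:
  f(2.190000) = 7.313459
  f(1.084764) = -0.808309
  x_3 = 1.084764 - (-0.808309)×(1.084764 - 2.190000)/(-0.808309 - 7.313459)
       = 1.194761
Iteration 3:
  f(1.084764) = -0.808309
  f(1.194761) = -0.489295
  x_4 = 1.194761 - (-0.489295)×(1.194761 - 1.084764)/(-0.489295 - (-0.808309))
       = 1.363472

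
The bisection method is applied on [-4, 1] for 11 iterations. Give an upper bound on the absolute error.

Bisection error bound: |error| ≤ (b-a)/2^n
|error| ≤ (1 - (-4))/2^11 = 5/2^11
|error| ≤ 0.0024414062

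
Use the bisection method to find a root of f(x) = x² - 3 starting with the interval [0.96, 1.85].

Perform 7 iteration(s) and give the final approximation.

f(x) = x² - 3
Initial interval: [0.96, 1.85]

Iteration 1:
  c_1 = (0.960000 + 1.850000)/2 = 1.405000
  f(c_1) = f(1.405000) = -1.025975
  f(a) × f(c) ≥ 0, new interval: [1.405000, 1.850000]
Iteration 2:
  c_2 = (1.405000 + 1.850000)/2 = 1.627500
  f(c_2) = f(1.627500) = -0.351244
  f(a) × f(c) ≥ 0, new interval: [1.627500, 1.850000]
Iteration 3:
  c_3 = (1.627500 + 1.850000)/2 = 1.738750
  f(c_3) = f(1.738750) = 0.023252
  f(a) × f(c) < 0, new interval: [1.627500, 1.738750]
Iteration 4:
  c_4 = (1.627500 + 1.738750)/2 = 1.683125
  f(c_4) = f(1.683125) = -0.167090
  f(a) × f(c) ≥ 0, new interval: [1.683125, 1.738750]
Iteration 5:
  c_5 = (1.683125 + 1.738750)/2 = 1.710938
  f(c_5) = f(1.710938) = -0.072693
  f(a) × f(c) ≥ 0, new interval: [1.710938, 1.738750]
Iteration 6:
  c_6 = (1.710938 + 1.738750)/2 = 1.724844
  f(c_6) = f(1.724844) = -0.024914
  f(a) × f(c) ≥ 0, new interval: [1.724844, 1.738750]
Iteration 7:
  c_7 = (1.724844 + 1.738750)/2 = 1.731797
  f(c_7) = f(1.731797) = -0.000880
  f(a) × f(c) ≥ 0, new interval: [1.731797, 1.738750]

After 7 iteration(s), the approximation is c_7 = 1.731797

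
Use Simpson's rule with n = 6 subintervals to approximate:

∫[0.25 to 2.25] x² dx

f(x) = x²
a = 0.25, b = 2.25, n = 6
h = (b - a)/n = 0.333333

Simpson's rule: (h/3)[f(x₀) + 4f(x₁) + 2f(x₂) + ... + f(xₙ)]

x_0 = 0.2500, f(x_0) = 0.062500, coefficient = 1
x_1 = 0.5833, f(x_1) = 0.340278, coefficient = 4
x_2 = 0.9167, f(x_2) = 0.840278, coefficient = 2
x_3 = 1.2500, f(x_3) = 1.562500, coefficient = 4
x_4 = 1.5833, f(x_4) = 2.506944, coefficient = 2
x_5 = 1.9167, f(x_5) = 3.673611, coefficient = 4
x_6 = 2.2500, f(x_6) = 5.062500, coefficient = 1

I ≈ (0.333333/3) × 34.125000 = 3.791667
Exact value: 3.791667
Error: 0.000000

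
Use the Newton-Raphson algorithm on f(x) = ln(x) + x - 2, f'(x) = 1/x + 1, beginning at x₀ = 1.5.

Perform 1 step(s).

f(x) = ln(x) + x - 2
f'(x) = 1/x + 1
x₀ = 1.5

Newton-Raphson formula: x_{n+1} = x_n - f(x_n)/f'(x_n)

Iteration 1:
  f(1.500000) = -0.094535
  f'(1.500000) = 1.666667
  x_1 = 1.500000 - (-0.094535)/1.666667 = 1.556721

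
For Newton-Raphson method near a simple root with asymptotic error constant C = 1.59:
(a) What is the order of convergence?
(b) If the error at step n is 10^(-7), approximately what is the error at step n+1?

(a) Newton-Raphson has quadratic (order 2) convergence near simple roots.
    This means |e_{n+1}| ≈ C|e_n|².

(b) With |e_n| = 10^(-7) and C = 1.59:
    |e_{n+1}| ≈ 1.59 × (10^(-7))² = 1.59 × 10^(-14)

(a) 2 (quadratic); (b) |e_{n+1}| ≈ 1.590e-14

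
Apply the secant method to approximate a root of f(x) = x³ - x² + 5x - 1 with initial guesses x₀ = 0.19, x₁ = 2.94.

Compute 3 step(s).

f(x) = x³ - x² + 5x - 1
x₀ = 0.19, x₁ = 2.94

Secant formula: x_{n+1} = x_n - f(x_n)(x_n - x_{n-1})/(f(x_n) - f(x_{n-1}))

Iteration 1:
  f(0.190000) = -0.079241
  f(2.940000) = 30.468584
  x_2 = 2.940000 - 30.468584×(2.940000 - 0.190000)/(30.468584 - (-0.079241))
       = 0.197133
Iteration 2:
  f(2.940000) = 30.468584
  f(0.197133) = -0.045533
  x_3 = 0.197133 - (-0.045533)×(0.197133 - 2.940000)/(-0.045533 - 30.468584)
       = 0.201226
Iteration 3:
  f(0.197133) = -0.045533
  f(0.201226) = -0.026212
  x_4 = 0.201226 - (-0.026212)×(0.201226 - 0.197133)/(-0.026212 - (-0.045533))
       = 0.206779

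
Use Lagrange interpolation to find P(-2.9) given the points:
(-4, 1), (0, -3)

Lagrange interpolation formula:
P(x) = Σ yᵢ × Lᵢ(x)
where Lᵢ(x) = Π_{j≠i} (x - xⱼ)/(xᵢ - xⱼ)

L_0(-2.9) = (-2.9 - 0)/(-4 - 0) = 0.725000
L_1(-2.9) = (-2.9 - (-4))/(0 - (-4)) = 0.275000

P(-2.9) = 1×L_0(-2.9) + (-3)×L_1(-2.9)
P(-2.9) = -0.100000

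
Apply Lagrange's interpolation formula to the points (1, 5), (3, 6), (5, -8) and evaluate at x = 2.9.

Lagrange interpolation formula:
P(x) = Σ yᵢ × Lᵢ(x)
where Lᵢ(x) = Π_{j≠i} (x - xⱼ)/(xᵢ - xⱼ)

L_0(2.9) = (2.9 - 3)/(1 - 3) × (2.9 - 5)/(1 - 5) = 0.026250
L_1(2.9) = (2.9 - 1)/(3 - 1) × (2.9 - 5)/(3 - 5) = 0.997500
L_2(2.9) = (2.9 - 1)/(5 - 1) × (2.9 - 3)/(5 - 3) = -0.023750

P(2.9) = 5×L_0(2.9) + 6×L_1(2.9) + (-8)×L_2(2.9)
P(2.9) = 6.306250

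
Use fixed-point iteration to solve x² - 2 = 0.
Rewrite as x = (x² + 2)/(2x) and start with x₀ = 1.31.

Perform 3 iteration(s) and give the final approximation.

Equation: x² - 2 = 0
Fixed-point form: x = (x² + 2)/(2x)
x₀ = 1.31

x_1 = g(1.310000) = 1.418359
x_2 = g(1.418359) = 1.414220
x_3 = g(1.414220) = 1.414214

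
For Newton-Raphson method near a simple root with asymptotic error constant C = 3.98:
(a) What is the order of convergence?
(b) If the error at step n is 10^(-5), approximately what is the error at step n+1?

(a) Newton-Raphson has quadratic (order 2) convergence near simple roots.
    This means |e_{n+1}| ≈ C|e_n|².

(b) With |e_n| = 10^(-5) and C = 3.98:
    |e_{n+1}| ≈ 3.98 × (10^(-5))² = 3.98 × 10^(-10)

(a) 2 (quadratic); (b) |e_{n+1}| ≈ 3.980e-10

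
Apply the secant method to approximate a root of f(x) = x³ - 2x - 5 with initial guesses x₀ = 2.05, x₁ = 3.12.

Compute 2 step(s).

f(x) = x³ - 2x - 5
x₀ = 2.05, x₁ = 3.12

Secant formula: x_{n+1} = x_n - f(x_n)(x_n - x_{n-1})/(f(x_n) - f(x_{n-1}))

Iteration 1:
  f(2.050000) = -0.484875
  f(3.120000) = 19.131328
  x_2 = 3.120000 - 19.131328×(3.120000 - 2.050000)/(19.131328 - (-0.484875))
       = 2.076448
Iteration 2:
  f(3.120000) = 19.131328
  f(2.076448) = -0.200004
  x_3 = 2.076448 - (-0.200004)×(2.076448 - 3.120000)/(-0.200004 - 19.131328)
       = 2.087245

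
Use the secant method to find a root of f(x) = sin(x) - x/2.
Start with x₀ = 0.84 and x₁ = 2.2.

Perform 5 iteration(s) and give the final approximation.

f(x) = sin(x) - x/2
x₀ = 0.84, x₁ = 2.2

Secant formula: x_{n+1} = x_n - f(x_n)(x_n - x_{n-1})/(f(x_n) - f(x_{n-1}))

Iteration 1:
  f(0.840000) = 0.324643
  f(2.200000) = -0.291504
  x_2 = 2.200000 - (-0.291504)×(2.200000 - 0.840000)/(-0.291504 - 0.324643)
       = 1.556574
Iteration 2:
  f(2.200000) = -0.291504
  f(1.556574) = 0.221612
  x_3 = 1.556574 - 0.221612×(1.556574 - 2.200000)/(0.221612 - (-0.291504))
       = 1.834466
Iteration 3:
  f(1.556574) = 0.221612
  f(1.834466) = 0.048207
  x_4 = 1.834466 - 0.048207×(1.834466 - 1.556574)/(0.048207 - 0.221612)
       = 1.911721
Iteration 4:
  f(1.834466) = 0.048207
  f(1.911721) = -0.013414
  x_5 = 1.911721 - (-0.013414)×(1.911721 - 1.834466)/(-0.013414 - 0.048207)
       = 1.894903
Iteration 5:
  f(1.911721) = -0.013414
  f(1.894903) = 0.000484
  x_6 = 1.894903 - 0.000484×(1.894903 - 1.911721)/(0.000484 - (-0.013414))
       = 1.895489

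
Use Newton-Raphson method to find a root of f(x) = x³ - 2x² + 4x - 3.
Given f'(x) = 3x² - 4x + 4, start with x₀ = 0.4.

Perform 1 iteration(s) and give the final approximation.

f(x) = x³ - 2x² + 4x - 3
f'(x) = 3x² - 4x + 4
x₀ = 0.4

Newton-Raphson formula: x_{n+1} = x_n - f(x_n)/f'(x_n)

Iteration 1:
  f(0.400000) = -1.656000
  f'(0.400000) = 2.880000
  x_1 = 0.400000 - (-1.656000)/2.880000 = 0.975000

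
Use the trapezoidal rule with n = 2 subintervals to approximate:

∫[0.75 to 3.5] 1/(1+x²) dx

f(x) = 1/(1+x²)
a = 0.75, b = 3.5, n = 2
h = (b - a)/n = 1.375000

Trapezoidal rule: (h/2)[f(x₀) + 2f(x₁) + 2f(x₂) + ... + f(xₙ)]

x_0 = 0.7500, f(x_0) = 0.640000, coefficient = 1
x_1 = 2.1250, f(x_1) = 0.181303, coefficient = 2
x_2 = 3.5000, f(x_2) = 0.075472, coefficient = 1

I ≈ (1.375000/2) × 1.078078 = 0.741179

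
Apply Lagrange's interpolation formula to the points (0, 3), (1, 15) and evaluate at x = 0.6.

Lagrange interpolation formula:
P(x) = Σ yᵢ × Lᵢ(x)
where Lᵢ(x) = Π_{j≠i} (x - xⱼ)/(xᵢ - xⱼ)

L_0(0.6) = (0.6 - 1)/(0 - 1) = 0.400000
L_1(0.6) = (0.6 - 0)/(1 - 0) = 0.600000

P(0.6) = 3×L_0(0.6) + 15×L_1(0.6)
P(0.6) = 10.200000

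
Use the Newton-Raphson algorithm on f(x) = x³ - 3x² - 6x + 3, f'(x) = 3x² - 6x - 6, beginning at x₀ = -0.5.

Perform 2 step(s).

f(x) = x³ - 3x² - 6x + 3
f'(x) = 3x² - 6x - 6
x₀ = -0.5

Newton-Raphson formula: x_{n+1} = x_n - f(x_n)/f'(x_n)

Iteration 1:
  f(-0.500000) = 5.125000
  f'(-0.500000) = -2.250000
  x_1 = -0.500000 - 5.125000/(-2.250000) = 1.777778
Iteration 2:
  f(1.777778) = -11.529492
  f'(1.777778) = -7.185185
  x_2 = 1.777778 - (-11.529492)/(-7.185185) = 0.173158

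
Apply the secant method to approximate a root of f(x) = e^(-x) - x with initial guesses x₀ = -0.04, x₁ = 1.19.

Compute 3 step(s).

f(x) = e^(-x) - x
x₀ = -0.04, x₁ = 1.19

Secant formula: x_{n+1} = x_n - f(x_n)(x_n - x_{n-1})/(f(x_n) - f(x_{n-1}))

Iteration 1:
  f(-0.040000) = 1.080811
  f(1.190000) = -0.885779
  x_2 = 1.190000 - (-0.885779)×(1.190000 - (-0.040000))/(-0.885779 - 1.080811)
       = 0.635991
Iteration 2:
  f(1.190000) = -0.885779
  f(0.635991) = -0.106581
  x_3 = 0.635991 - (-0.106581)×(0.635991 - 1.190000)/(-0.106581 - (-0.885779))
       = 0.560212
Iteration 3:
  f(0.635991) = -0.106581
  f(0.560212) = 0.010875
  x_4 = 0.560212 - 0.010875×(0.560212 - 0.635991)/(0.010875 - (-0.106581))
       = 0.567229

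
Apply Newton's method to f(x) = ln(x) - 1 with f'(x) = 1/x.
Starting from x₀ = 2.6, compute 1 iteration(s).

f(x) = ln(x) - 1
f'(x) = 1/x
x₀ = 2.6

Newton-Raphson formula: x_{n+1} = x_n - f(x_n)/f'(x_n)

Iteration 1:
  f(2.600000) = -0.044489
  f'(2.600000) = 0.384615
  x_1 = 2.600000 - (-0.044489)/0.384615 = 2.715670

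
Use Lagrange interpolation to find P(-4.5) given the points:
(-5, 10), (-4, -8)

Lagrange interpolation formula:
P(x) = Σ yᵢ × Lᵢ(x)
where Lᵢ(x) = Π_{j≠i} (x - xⱼ)/(xᵢ - xⱼ)

L_0(-4.5) = (-4.5 - (-4))/(-5 - (-4)) = 0.500000
L_1(-4.5) = (-4.5 - (-5))/(-4 - (-5)) = 0.500000

P(-4.5) = 10×L_0(-4.5) + (-8)×L_1(-4.5)
P(-4.5) = 1.000000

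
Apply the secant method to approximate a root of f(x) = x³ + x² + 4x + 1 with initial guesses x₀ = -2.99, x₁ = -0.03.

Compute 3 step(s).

f(x) = x³ + x² + 4x + 1
x₀ = -2.99, x₁ = -0.03

Secant formula: x_{n+1} = x_n - f(x_n)(x_n - x_{n-1})/(f(x_n) - f(x_{n-1}))

Iteration 1:
  f(-2.990000) = -28.750799
  f(-0.030000) = 0.880873
  x_2 = -0.030000 - 0.880873×(-0.030000 - (-2.990000))/(0.880873 - (-28.750799))
       = -0.117993
Iteration 2:
  f(-0.030000) = 0.880873
  f(-0.117993) = 0.540307
  x_3 = -0.117993 - 0.540307×(-0.117993 - (-0.030000))/(0.540307 - 0.880873)
       = -0.257594
Iteration 3:
  f(-0.117993) = 0.540307
  f(-0.257594) = 0.018886
  x_4 = -0.257594 - 0.018886×(-0.257594 - (-0.117993))/(0.018886 - 0.540307)
       = -0.262650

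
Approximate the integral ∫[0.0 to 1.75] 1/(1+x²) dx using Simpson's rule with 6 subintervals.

f(x) = 1/(1+x²)
a = 0.0, b = 1.75, n = 6
h = (b - a)/n = 0.291667

Simpson's rule: (h/3)[f(x₀) + 4f(x₁) + 2f(x₂) + ... + f(xₙ)]

x_0 = 0.0000, f(x_0) = 1.000000, coefficient = 1
x_1 = 0.2917, f(x_1) = 0.921600, coefficient = 4
x_2 = 0.5833, f(x_2) = 0.746114, coefficient = 2
x_3 = 0.8750, f(x_3) = 0.566372, coefficient = 4
x_4 = 1.1667, f(x_4) = 0.423529, coefficient = 2
x_5 = 1.4583, f(x_5) = 0.319822, coefficient = 4
x_6 = 1.7500, f(x_6) = 0.246154, coefficient = 1

I ≈ (0.291667/3) × 10.816617 = 1.051616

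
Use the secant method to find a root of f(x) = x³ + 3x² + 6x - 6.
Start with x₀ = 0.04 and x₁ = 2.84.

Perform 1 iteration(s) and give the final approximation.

f(x) = x³ + 3x² + 6x - 6
x₀ = 0.04, x₁ = 2.84

Secant formula: x_{n+1} = x_n - f(x_n)(x_n - x_{n-1})/(f(x_n) - f(x_{n-1}))

Iteration 1:
  f(0.040000) = -5.755136
  f(2.840000) = 58.143104
  x_2 = 2.840000 - 58.143104×(2.840000 - 0.040000)/(58.143104 - (-5.755136))
       = 0.292188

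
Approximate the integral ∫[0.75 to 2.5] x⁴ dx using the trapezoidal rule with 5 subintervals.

f(x) = x⁴
a = 0.75, b = 2.5, n = 5
h = (b - a)/n = 0.350000

Trapezoidal rule: (h/2)[f(x₀) + 2f(x₁) + 2f(x₂) + ... + f(xₙ)]

x_0 = 0.7500, f(x_0) = 0.316406, coefficient = 1
x_1 = 1.1000, f(x_1) = 1.464100, coefficient = 2
x_2 = 1.4500, f(x_2) = 4.420506, coefficient = 2
x_3 = 1.8000, f(x_3) = 10.497600, coefficient = 2
x_4 = 2.1500, f(x_4) = 21.367506, coefficient = 2
x_5 = 2.5000, f(x_5) = 39.062500, coefficient = 1

I ≈ (0.350000/2) × 114.878331 = 20.103708
Exact value: 19.483789
Error: 0.619919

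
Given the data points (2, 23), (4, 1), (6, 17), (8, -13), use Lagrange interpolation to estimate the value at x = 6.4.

Lagrange interpolation formula:
P(x) = Σ yᵢ × Lᵢ(x)
where Lᵢ(x) = Π_{j≠i} (x - xⱼ)/(xᵢ - xⱼ)

L_0(6.4) = (6.4 - 4)/(2 - 4) × (6.4 - 6)/(2 - 6) × (6.4 - 8)/(2 - 8) = 0.032000
L_1(6.4) = (6.4 - 2)/(4 - 2) × (6.4 - 6)/(4 - 6) × (6.4 - 8)/(4 - 8) = -0.176000
L_2(6.4) = (6.4 - 2)/(6 - 2) × (6.4 - 4)/(6 - 4) × (6.4 - 8)/(6 - 8) = 1.056000
L_3(6.4) = (6.4 - 2)/(8 - 2) × (6.4 - 4)/(8 - 4) × (6.4 - 6)/(8 - 6) = 0.088000

P(6.4) = 23×L_0(6.4) + 1×L_1(6.4) + 17×L_2(6.4) + (-13)×L_3(6.4)
P(6.4) = 17.368000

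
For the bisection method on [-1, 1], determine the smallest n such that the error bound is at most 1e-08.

We need (b-a)/2^n ≤ 1e-08
(1 - (-1))/2^n ≤ 1e-08
2/2^n ≤ 1e-08
2^n ≥ 200000000
n ≥ log₂(200000000) = 27.58
n ≥ 28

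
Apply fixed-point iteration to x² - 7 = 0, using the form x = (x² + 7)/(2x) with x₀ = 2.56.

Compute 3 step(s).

Equation: x² - 7 = 0
Fixed-point form: x = (x² + 7)/(2x)
x₀ = 2.56

x_1 = g(2.560000) = 2.647187
x_2 = g(2.647187) = 2.645752
x_3 = g(2.645752) = 2.645751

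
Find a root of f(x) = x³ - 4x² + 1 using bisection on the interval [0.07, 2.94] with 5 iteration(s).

f(x) = x³ - 4x² + 1
Initial interval: [0.07, 2.94]

Iteration 1:
  c_1 = (0.070000 + 2.940000)/2 = 1.505000
  f(c_1) = f(1.505000) = -4.651237
  f(a) × f(c) < 0, new interval: [0.070000, 1.505000]
Iteration 2:
  c_2 = (0.070000 + 1.505000)/2 = 0.787500
  f(c_2) = f(0.787500) = -0.992252
  f(a) × f(c) < 0, new interval: [0.070000, 0.787500]
Iteration 3:
  c_3 = (0.070000 + 0.787500)/2 = 0.428750
  f(c_3) = f(0.428750) = 0.343509
  f(a) × f(c) ≥ 0, new interval: [0.428750, 0.787500]
Iteration 4:
  c_4 = (0.428750 + 0.787500)/2 = 0.608125
  f(c_4) = f(0.608125) = -0.254370
  f(a) × f(c) < 0, new interval: [0.428750, 0.608125]
Iteration 5:
  c_5 = (0.428750 + 0.608125)/2 = 0.518437
  f(c_5) = f(0.518437) = 0.064235
  f(a) × f(c) ≥ 0, new interval: [0.518437, 0.608125]

After 5 iteration(s), the approximation is c_5 = 0.518437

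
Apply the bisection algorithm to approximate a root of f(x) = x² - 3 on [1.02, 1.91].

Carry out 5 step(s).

f(x) = x² - 3
Initial interval: [1.02, 1.91]

Iteration 1:
  c_1 = (1.020000 + 1.910000)/2 = 1.465000
  f(c_1) = f(1.465000) = -0.853775
  f(a) × f(c) ≥ 0, new interval: [1.465000, 1.910000]
Iteration 2:
  c_2 = (1.465000 + 1.910000)/2 = 1.687500
  f(c_2) = f(1.687500) = -0.152344
  f(a) × f(c) ≥ 0, new interval: [1.687500, 1.910000]
Iteration 3:
  c_3 = (1.687500 + 1.910000)/2 = 1.798750
  f(c_3) = f(1.798750) = 0.235502
  f(a) × f(c) < 0, new interval: [1.687500, 1.798750]
Iteration 4:
  c_4 = (1.687500 + 1.798750)/2 = 1.743125
  f(c_4) = f(1.743125) = 0.038485
  f(a) × f(c) < 0, new interval: [1.687500, 1.743125]
Iteration 5:
  c_5 = (1.687500 + 1.743125)/2 = 1.715313
  f(c_5) = f(1.715313) = -0.057703
  f(a) × f(c) ≥ 0, new interval: [1.715313, 1.743125]

After 5 iteration(s), the approximation is c_5 = 1.715313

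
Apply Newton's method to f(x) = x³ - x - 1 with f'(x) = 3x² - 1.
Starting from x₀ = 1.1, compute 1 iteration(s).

f(x) = x³ - x - 1
f'(x) = 3x² - 1
x₀ = 1.1

Newton-Raphson formula: x_{n+1} = x_n - f(x_n)/f'(x_n)

Iteration 1:
  f(1.100000) = -0.769000
  f'(1.100000) = 2.630000
  x_1 = 1.100000 - (-0.769000)/2.630000 = 1.392395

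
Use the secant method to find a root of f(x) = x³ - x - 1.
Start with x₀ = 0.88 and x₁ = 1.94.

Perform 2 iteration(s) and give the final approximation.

f(x) = x³ - x - 1
x₀ = 0.88, x₁ = 1.94

Secant formula: x_{n+1} = x_n - f(x_n)(x_n - x_{n-1})/(f(x_n) - f(x_{n-1}))

Iteration 1:
  f(0.880000) = -1.198528
  f(1.940000) = 4.361384
  x_2 = 1.940000 - 4.361384×(1.940000 - 0.880000)/(4.361384 - (-1.198528))
       = 1.108500
Iteration 2:
  f(1.940000) = 4.361384
  f(1.108500) = -0.746406
  x_3 = 1.108500 - (-0.746406)×(1.108500 - 1.940000)/(-0.746406 - 4.361384)
       = 1.230008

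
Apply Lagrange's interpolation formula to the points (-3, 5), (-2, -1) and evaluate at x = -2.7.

Lagrange interpolation formula:
P(x) = Σ yᵢ × Lᵢ(x)
where Lᵢ(x) = Π_{j≠i} (x - xⱼ)/(xᵢ - xⱼ)

L_0(-2.7) = (-2.7 - (-2))/(-3 - (-2)) = 0.700000
L_1(-2.7) = (-2.7 - (-3))/(-2 - (-3)) = 0.300000

P(-2.7) = 5×L_0(-2.7) + (-1)×L_1(-2.7)
P(-2.7) = 3.200000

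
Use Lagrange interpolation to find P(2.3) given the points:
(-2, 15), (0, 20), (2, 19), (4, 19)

Lagrange interpolation formula:
P(x) = Σ yᵢ × Lᵢ(x)
where Lᵢ(x) = Π_{j≠i} (x - xⱼ)/(xᵢ - xⱼ)

L_0(2.3) = (2.3 - 0)/(-2 - 0) × (2.3 - 2)/(-2 - 2) × (2.3 - 4)/(-2 - 4) = 0.024437
L_1(2.3) = (2.3 - (-2))/(0 - (-2)) × (2.3 - 2)/(0 - 2) × (2.3 - 4)/(0 - 4) = -0.137062
L_2(2.3) = (2.3 - (-2))/(2 - (-2)) × (2.3 - 0)/(2 - 0) × (2.3 - 4)/(2 - 4) = 1.050812
L_3(2.3) = (2.3 - (-2))/(4 - (-2)) × (2.3 - 0)/(4 - 0) × (2.3 - 2)/(4 - 2) = 0.061812

P(2.3) = 15×L_0(2.3) + 20×L_1(2.3) + 19×L_2(2.3) + 19×L_3(2.3)
P(2.3) = 18.765187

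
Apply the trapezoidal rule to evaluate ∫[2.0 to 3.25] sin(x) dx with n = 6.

f(x) = sin(x)
a = 2.0, b = 3.25, n = 6
h = (b - a)/n = 0.208333

Trapezoidal rule: (h/2)[f(x₀) + 2f(x₁) + 2f(x₂) + ... + f(xₙ)]

x_0 = 2.0000, f(x_0) = 0.909297, coefficient = 1
x_1 = 2.2083, f(x_1) = 0.803564, coefficient = 2
x_2 = 2.4167, f(x_2) = 0.663080, coefficient = 2
x_3 = 2.6250, f(x_3) = 0.493920, coefficient = 2
x_4 = 2.8333, f(x_4) = 0.303400, coefficient = 2
x_5 = 3.0417, f(x_5) = 0.099760, coefficient = 2
x_6 = 3.2500, f(x_6) = -0.108195, coefficient = 1

I ≈ (0.208333/2) × 5.528552 = 0.575891
Exact value: 0.577983
Error: 0.002092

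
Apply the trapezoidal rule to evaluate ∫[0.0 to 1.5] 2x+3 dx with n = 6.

f(x) = 2x+3
a = 0.0, b = 1.5, n = 6
h = (b - a)/n = 0.250000

Trapezoidal rule: (h/2)[f(x₀) + 2f(x₁) + 2f(x₂) + ... + f(xₙ)]

x_0 = 0.0000, f(x_0) = 3.000000, coefficient = 1
x_1 = 0.2500, f(x_1) = 3.500000, coefficient = 2
x_2 = 0.5000, f(x_2) = 4.000000, coefficient = 2
x_3 = 0.7500, f(x_3) = 4.500000, coefficient = 2
x_4 = 1.0000, f(x_4) = 5.000000, coefficient = 2
x_5 = 1.2500, f(x_5) = 5.500000, coefficient = 2
x_6 = 1.5000, f(x_6) = 6.000000, coefficient = 1

I ≈ (0.250000/2) × 54.000000 = 6.750000
Exact value: 6.750000
Error: 0.000000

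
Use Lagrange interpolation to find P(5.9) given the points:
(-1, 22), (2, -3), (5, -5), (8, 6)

Lagrange interpolation formula:
P(x) = Σ yᵢ × Lᵢ(x)
where Lᵢ(x) = Π_{j≠i} (x - xⱼ)/(xᵢ - xⱼ)

L_0(5.9) = (5.9 - 2)/(-1 - 2) × (5.9 - 5)/(-1 - 5) × (5.9 - 8)/(-1 - 8) = 0.045500
L_1(5.9) = (5.9 - (-1))/(2 - (-1)) × (5.9 - 5)/(2 - 5) × (5.9 - 8)/(2 - 8) = -0.241500
L_2(5.9) = (5.9 - (-1))/(5 - (-1)) × (5.9 - 2)/(5 - 2) × (5.9 - 8)/(5 - 8) = 1.046500
L_3(5.9) = (5.9 - (-1))/(8 - (-1)) × (5.9 - 2)/(8 - 2) × (5.9 - 5)/(8 - 5) = 0.149500

P(5.9) = 22×L_0(5.9) + (-3)×L_1(5.9) + (-5)×L_2(5.9) + 6×L_3(5.9)
P(5.9) = -2.610000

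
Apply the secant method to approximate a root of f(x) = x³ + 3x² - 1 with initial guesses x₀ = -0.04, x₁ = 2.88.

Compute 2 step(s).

f(x) = x³ + 3x² - 1
x₀ = -0.04, x₁ = 2.88

Secant formula: x_{n+1} = x_n - f(x_n)(x_n - x_{n-1})/(f(x_n) - f(x_{n-1}))

Iteration 1:
  f(-0.040000) = -0.995264
  f(2.880000) = 47.771072
  x_2 = 2.880000 - 47.771072×(2.880000 - (-0.040000))/(47.771072 - (-0.995264))
       = 0.019594
Iteration 2:
  f(2.880000) = 47.771072
  f(0.019594) = -0.998841
  x_3 = 0.019594 - (-0.998841)×(0.019594 - 2.880000)/(-0.998841 - 47.771072)
       = 0.078177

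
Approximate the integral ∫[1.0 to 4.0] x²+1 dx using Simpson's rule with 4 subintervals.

f(x) = x²+1
a = 1.0, b = 4.0, n = 4
h = (b - a)/n = 0.750000

Simpson's rule: (h/3)[f(x₀) + 4f(x₁) + 2f(x₂) + ... + f(xₙ)]

x_0 = 1.0000, f(x_0) = 2.000000, coefficient = 1
x_1 = 1.7500, f(x_1) = 4.062500, coefficient = 4
x_2 = 2.5000, f(x_2) = 7.250000, coefficient = 2
x_3 = 3.2500, f(x_3) = 11.562500, coefficient = 4
x_4 = 4.0000, f(x_4) = 17.000000, coefficient = 1

I ≈ (0.750000/3) × 96.000000 = 24.000000
Exact value: 24.000000
Error: 0.000000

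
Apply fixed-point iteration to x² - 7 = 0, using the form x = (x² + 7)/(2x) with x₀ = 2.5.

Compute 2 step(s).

Equation: x² - 7 = 0
Fixed-point form: x = (x² + 7)/(2x)
x₀ = 2.5

x_1 = g(2.500000) = 2.650000
x_2 = g(2.650000) = 2.645755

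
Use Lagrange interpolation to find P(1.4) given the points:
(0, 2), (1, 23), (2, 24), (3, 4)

Lagrange interpolation formula:
P(x) = Σ yᵢ × Lᵢ(x)
where Lᵢ(x) = Π_{j≠i} (x - xⱼ)/(xᵢ - xⱼ)

L_0(1.4) = (1.4 - 1)/(0 - 1) × (1.4 - 2)/(0 - 2) × (1.4 - 3)/(0 - 3) = -0.064000
L_1(1.4) = (1.4 - 0)/(1 - 0) × (1.4 - 2)/(1 - 2) × (1.4 - 3)/(1 - 3) = 0.672000
L_2(1.4) = (1.4 - 0)/(2 - 0) × (1.4 - 1)/(2 - 1) × (1.4 - 3)/(2 - 3) = 0.448000
L_3(1.4) = (1.4 - 0)/(3 - 0) × (1.4 - 1)/(3 - 1) × (1.4 - 2)/(3 - 2) = -0.056000

P(1.4) = 2×L_0(1.4) + 23×L_1(1.4) + 24×L_2(1.4) + 4×L_3(1.4)
P(1.4) = 25.856000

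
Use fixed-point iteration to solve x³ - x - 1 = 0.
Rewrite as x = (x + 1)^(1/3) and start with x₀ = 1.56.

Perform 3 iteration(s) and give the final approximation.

Equation: x³ - x - 1 = 0
Fixed-point form: x = (x + 1)^(1/3)
x₀ = 1.56

x_1 = g(1.560000) = 1.367981
x_2 = g(1.367981) = 1.332885
x_3 = g(1.332885) = 1.326267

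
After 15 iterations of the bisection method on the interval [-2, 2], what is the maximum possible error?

Bisection error bound: |error| ≤ (b-a)/2^n
|error| ≤ (2 - (-2))/2^15 = 4/2^15
|error| ≤ 0.0001220703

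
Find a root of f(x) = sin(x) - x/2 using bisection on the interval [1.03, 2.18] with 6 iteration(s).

f(x) = sin(x) - x/2
Initial interval: [1.03, 2.18]

Iteration 1:
  c_1 = (1.030000 + 2.180000)/2 = 1.605000
  f(c_1) = f(1.605000) = 0.196915
  f(a) × f(c) ≥ 0, new interval: [1.605000, 2.180000]
Iteration 2:
  c_2 = (1.605000 + 2.180000)/2 = 1.892500
  f(c_2) = f(1.892500) = 0.002448
  f(a) × f(c) ≥ 0, new interval: [1.892500, 2.180000]
Iteration 3:
  c_3 = (1.892500 + 2.180000)/2 = 2.036250
  f(c_3) = f(2.036250) = -0.124507
  f(a) × f(c) < 0, new interval: [1.892500, 2.036250]
Iteration 4:
  c_4 = (1.892500 + 2.036250)/2 = 1.964375
  f(c_4) = f(1.964375) = -0.058645
  f(a) × f(c) < 0, new interval: [1.892500, 1.964375]
Iteration 5:
  c_5 = (1.892500 + 1.964375)/2 = 1.928438
  f(c_5) = f(1.928438) = -0.027494
  f(a) × f(c) < 0, new interval: [1.892500, 1.928438]
Iteration 6:
  c_6 = (1.892500 + 1.928438)/2 = 1.910469
  f(c_6) = f(1.910469) = -0.012371
  f(a) × f(c) < 0, new interval: [1.892500, 1.910469]

After 6 iteration(s), the approximation is c_6 = 1.910469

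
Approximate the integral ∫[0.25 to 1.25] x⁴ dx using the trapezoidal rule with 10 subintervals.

f(x) = x⁴
a = 0.25, b = 1.25, n = 10
h = (b - a)/n = 0.100000

Trapezoidal rule: (h/2)[f(x₀) + 2f(x₁) + 2f(x₂) + ... + f(xₙ)]

x_0 = 0.2500, f(x_0) = 0.003906, coefficient = 1
x_1 = 0.3500, f(x_1) = 0.015006, coefficient = 2
x_2 = 0.4500, f(x_2) = 0.041006, coefficient = 2
x_3 = 0.5500, f(x_3) = 0.091506, coefficient = 2
x_4 = 0.6500, f(x_4) = 0.178506, coefficient = 2
x_5 = 0.7500, f(x_5) = 0.316406, coefficient = 2
x_6 = 0.8500, f(x_6) = 0.522006, coefficient = 2
x_7 = 0.9500, f(x_7) = 0.814506, coefficient = 2
x_8 = 1.0500, f(x_8) = 1.215506, coefficient = 2
x_9 = 1.1500, f(x_9) = 1.749006, coefficient = 2
x_10 = 1.2500, f(x_10) = 2.441406, coefficient = 1

I ≈ (0.100000/2) × 12.332225 = 0.616611
Exact value: 0.610156
Error: 0.006455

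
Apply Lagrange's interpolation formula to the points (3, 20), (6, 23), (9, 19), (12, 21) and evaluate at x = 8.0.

Lagrange interpolation formula:
P(x) = Σ yᵢ × Lᵢ(x)
where Lᵢ(x) = Π_{j≠i} (x - xⱼ)/(xᵢ - xⱼ)

L_0(8.0) = (8.0 - 6)/(3 - 6) × (8.0 - 9)/(3 - 9) × (8.0 - 12)/(3 - 12) = -0.049383
L_1(8.0) = (8.0 - 3)/(6 - 3) × (8.0 - 9)/(6 - 9) × (8.0 - 12)/(6 - 12) = 0.370370
L_2(8.0) = (8.0 - 3)/(9 - 3) × (8.0 - 6)/(9 - 6) × (8.0 - 12)/(9 - 12) = 0.740741
L_3(8.0) = (8.0 - 3)/(12 - 3) × (8.0 - 6)/(12 - 6) × (8.0 - 9)/(12 - 9) = -0.061728

P(8.0) = 20×L_0(8.0) + 23×L_1(8.0) + 19×L_2(8.0) + 21×L_3(8.0)
P(8.0) = 20.308642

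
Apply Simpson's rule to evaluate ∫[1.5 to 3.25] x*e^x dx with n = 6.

f(x) = x*e^x
a = 1.5, b = 3.25, n = 6
h = (b - a)/n = 0.291667

Simpson's rule: (h/3)[f(x₀) + 4f(x₁) + 2f(x₂) + ... + f(xₙ)]

x_0 = 1.5000, f(x_0) = 6.722534, coefficient = 1
x_1 = 1.7917, f(x_1) = 10.749002, coefficient = 4
x_2 = 2.0833, f(x_2) = 16.731656, coefficient = 2
x_3 = 2.3750, f(x_3) = 25.533656, coefficient = 4
x_4 = 2.6667, f(x_4) = 38.378443, coefficient = 2
x_5 = 2.9583, f(x_5) = 56.994763, coefficient = 4
x_6 = 3.2500, f(x_6) = 83.818605, coefficient = 1

I ≈ (0.291667/3) × 573.871022 = 55.793016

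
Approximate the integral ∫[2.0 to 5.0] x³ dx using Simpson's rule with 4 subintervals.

f(x) = x³
a = 2.0, b = 5.0, n = 4
h = (b - a)/n = 0.750000

Simpson's rule: (h/3)[f(x₀) + 4f(x₁) + 2f(x₂) + ... + f(xₙ)]

x_0 = 2.0000, f(x_0) = 8.000000, coefficient = 1
x_1 = 2.7500, f(x_1) = 20.796875, coefficient = 4
x_2 = 3.5000, f(x_2) = 42.875000, coefficient = 2
x_3 = 4.2500, f(x_3) = 76.765625, coefficient = 4
x_4 = 5.0000, f(x_4) = 125.000000, coefficient = 1

I ≈ (0.750000/3) × 609.000000 = 152.250000
Exact value: 152.250000
Error: 0.000000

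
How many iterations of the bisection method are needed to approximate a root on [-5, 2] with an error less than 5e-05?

We need (b-a)/2^n ≤ 5e-05
(2 - (-5))/2^n ≤ 5e-05
7/2^n ≤ 5e-05
2^n ≥ 140000
n ≥ log₂(140000) = 17.10
n ≥ 18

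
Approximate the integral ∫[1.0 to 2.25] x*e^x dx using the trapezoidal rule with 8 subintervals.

f(x) = x*e^x
a = 1.0, b = 2.25, n = 8
h = (b - a)/n = 0.156250

Trapezoidal rule: (h/2)[f(x₀) + 2f(x₁) + 2f(x₂) + ... + f(xₙ)]

x_0 = 1.0000, f(x_0) = 2.718282, coefficient = 1
x_1 = 1.1562, f(x_1) = 3.674555, coefficient = 2
x_2 = 1.3125, f(x_2) = 4.876529, coefficient = 2
x_3 = 1.4688, f(x_3) = 6.379959, coefficient = 2
x_4 = 1.6250, f(x_4) = 8.252431, coefficient = 2
x_5 = 1.7812, f(x_5) = 10.575768, coefficient = 2
x_6 = 1.9375, f(x_6) = 13.448916, coefficient = 2
x_7 = 2.0938, f(x_7) = 16.991390, coefficient = 2
x_8 = 2.2500, f(x_8) = 21.347406, coefficient = 1

I ≈ (0.156250/2) × 152.464782 = 11.911311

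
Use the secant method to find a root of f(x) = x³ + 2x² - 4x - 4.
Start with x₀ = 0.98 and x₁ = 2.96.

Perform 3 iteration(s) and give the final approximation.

f(x) = x³ + 2x² - 4x - 4
x₀ = 0.98, x₁ = 2.96

Secant formula: x_{n+1} = x_n - f(x_n)(x_n - x_{n-1})/(f(x_n) - f(x_{n-1}))

Iteration 1:
  f(0.980000) = -5.058008
  f(2.960000) = 27.617536
  x_2 = 2.960000 - 27.617536×(2.960000 - 0.980000)/(27.617536 - (-5.058008))
       = 1.286494
Iteration 2:
  f(2.960000) = 27.617536
  f(1.286494) = -3.706609
  x_3 = 1.286494 - (-3.706609)×(1.286494 - 2.960000)/(-3.706609 - 27.617536)
       = 1.484521
Iteration 3:
  f(1.286494) = -3.706609
  f(1.484521) = -2.258886
  x_4 = 1.484521 - (-2.258886)×(1.484521 - 1.286494)/(-2.258886 - (-3.706609))
       = 1.793504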